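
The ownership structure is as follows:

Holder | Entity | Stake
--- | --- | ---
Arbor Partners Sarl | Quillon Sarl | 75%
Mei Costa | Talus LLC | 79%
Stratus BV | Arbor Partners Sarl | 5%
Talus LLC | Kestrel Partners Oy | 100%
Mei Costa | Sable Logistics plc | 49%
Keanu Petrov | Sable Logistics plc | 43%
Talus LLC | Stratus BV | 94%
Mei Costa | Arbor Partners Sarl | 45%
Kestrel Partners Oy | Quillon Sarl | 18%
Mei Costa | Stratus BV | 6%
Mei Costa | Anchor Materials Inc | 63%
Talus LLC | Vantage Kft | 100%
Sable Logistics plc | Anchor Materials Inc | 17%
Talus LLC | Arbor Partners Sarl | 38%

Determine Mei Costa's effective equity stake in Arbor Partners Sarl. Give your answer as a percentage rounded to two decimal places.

79.03%

Mei reaches Arbor along 4 paths.
Direct stake: 45% = 45%.
Via Talus: 79% × 38% = 30.02%.
Via Stratus: 6% × 5% = 0.3%.
Via Talus → Stratus: 79% × 94% × 5% = 3.713%.
Total: 45% + 30.02% + 0.3% + 3.713% = 79.033%.
Rounded: 79.03%.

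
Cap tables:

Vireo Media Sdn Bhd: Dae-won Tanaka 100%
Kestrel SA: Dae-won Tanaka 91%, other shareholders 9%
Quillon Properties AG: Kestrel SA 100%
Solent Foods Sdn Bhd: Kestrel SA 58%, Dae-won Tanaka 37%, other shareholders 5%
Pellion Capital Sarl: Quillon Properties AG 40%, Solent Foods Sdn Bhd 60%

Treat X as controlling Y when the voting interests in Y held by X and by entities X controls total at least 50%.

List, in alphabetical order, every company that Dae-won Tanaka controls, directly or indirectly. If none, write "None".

Kestrel SA, Pellion Capital Sarl, Quillon Properties AG, Solent Foods Sdn Bhd, Vireo Media Sdn Bhd

Dae-won holds 100% of Vireo, so Dae-won controls Vireo.
Dae-won holds 91% of Kestrel, so Dae-won controls Kestrel.
Kestrel holds 100% of Quillon, so Dae-won controls Quillon.
Kestrel and Dae-won together hold 58% + 37% = 95% of Solent, so Dae-won controls Solent.
Quillon and Solent together hold 40% + 60% = 100% of Pellion, so Dae-won controls Pellion.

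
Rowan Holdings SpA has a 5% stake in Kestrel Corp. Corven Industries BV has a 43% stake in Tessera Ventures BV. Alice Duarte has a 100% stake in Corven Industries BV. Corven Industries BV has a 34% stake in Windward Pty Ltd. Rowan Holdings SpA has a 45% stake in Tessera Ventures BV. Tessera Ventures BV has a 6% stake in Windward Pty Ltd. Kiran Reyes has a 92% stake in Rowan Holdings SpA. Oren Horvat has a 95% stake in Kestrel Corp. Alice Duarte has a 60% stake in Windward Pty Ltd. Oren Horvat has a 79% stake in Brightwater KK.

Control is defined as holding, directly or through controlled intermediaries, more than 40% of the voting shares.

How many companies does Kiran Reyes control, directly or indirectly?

Kiran holds 92% of Rowan, so Kiran controls Rowan.
Rowan holds 45% of Tessera, so Kiran controls Tessera.
No other company's threshold is met.
Kiran controls 2 companies.

2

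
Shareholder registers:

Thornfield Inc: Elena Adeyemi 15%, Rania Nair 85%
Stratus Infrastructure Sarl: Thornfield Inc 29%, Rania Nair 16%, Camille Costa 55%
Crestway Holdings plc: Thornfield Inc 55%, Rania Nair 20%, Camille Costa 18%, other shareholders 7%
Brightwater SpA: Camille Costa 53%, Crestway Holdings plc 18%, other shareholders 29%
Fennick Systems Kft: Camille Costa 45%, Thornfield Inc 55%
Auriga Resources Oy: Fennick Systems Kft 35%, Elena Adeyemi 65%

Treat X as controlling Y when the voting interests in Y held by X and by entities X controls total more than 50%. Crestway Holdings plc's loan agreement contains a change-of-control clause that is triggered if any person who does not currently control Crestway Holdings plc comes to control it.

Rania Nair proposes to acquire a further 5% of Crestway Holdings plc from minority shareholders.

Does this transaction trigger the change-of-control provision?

The purchase changes only Rania's holdings, so Rania is the only person who could newly come to control Crestway.
Rania holds 85% of Thornfield, so Rania controls Thornfield.
Thornfield and Rania together hold 55% + 20% = 75% of Crestway, so Rania controls Crestway.
So Rania already controls Crestway before the transaction.
After the purchase, Rania's direct stake in Crestway rises to 20% + 5% = 25%.
Rania controlled Crestway already, so this is not a new person acquiring control; every other person's position is unchanged or reduced.
No new person acquires control, so the clause is not triggered.

No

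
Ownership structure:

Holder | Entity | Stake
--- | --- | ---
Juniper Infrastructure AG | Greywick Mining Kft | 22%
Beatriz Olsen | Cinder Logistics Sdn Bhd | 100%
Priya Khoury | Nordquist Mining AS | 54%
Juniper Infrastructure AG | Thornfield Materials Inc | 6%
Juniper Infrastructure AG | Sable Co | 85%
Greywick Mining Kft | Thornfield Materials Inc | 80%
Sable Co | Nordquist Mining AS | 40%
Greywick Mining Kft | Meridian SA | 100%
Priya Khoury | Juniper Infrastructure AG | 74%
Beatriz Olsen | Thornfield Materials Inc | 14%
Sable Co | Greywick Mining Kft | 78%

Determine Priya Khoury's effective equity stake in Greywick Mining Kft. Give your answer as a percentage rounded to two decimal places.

Priya reaches Greywick along 2 paths.
Via Juniper: 74% × 22% = 16.28%.
Via Juniper → Sable: 74% × 85% × 78% = 49.062%.
Total: 16.28% + 49.062% = 65.342%.
Rounded: 65.34%.

65.34%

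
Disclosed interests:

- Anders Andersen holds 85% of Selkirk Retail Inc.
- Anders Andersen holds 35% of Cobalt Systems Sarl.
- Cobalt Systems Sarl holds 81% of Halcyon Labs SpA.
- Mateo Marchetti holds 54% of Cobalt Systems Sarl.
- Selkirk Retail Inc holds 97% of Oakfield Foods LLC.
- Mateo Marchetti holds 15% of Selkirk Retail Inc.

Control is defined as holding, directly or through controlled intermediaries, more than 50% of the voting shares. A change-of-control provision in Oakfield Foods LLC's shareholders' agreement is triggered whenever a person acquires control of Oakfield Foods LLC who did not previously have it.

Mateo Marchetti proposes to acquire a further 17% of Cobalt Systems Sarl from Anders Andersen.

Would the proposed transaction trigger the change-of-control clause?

The purchase adds only to Mateo's holdings (Anders's stake shrinks), so Mateo is the only person who could newly come to control Oakfield.
Mateo holds 54% of Cobalt, so Mateo controls Cobalt.
Cobalt holds 81% of Halcyon, so Mateo controls Halcyon.
Neither Mateo nor any entity Mateo controls holds any voting interest in Oakfield.
So before the transaction, Mateo does not control Oakfield.
After the purchase, Mateo's direct stake in Cobalt rises to 54% + 17% = 71%, and Anders's stake falls to 18%.
Mateo holds 71% of Cobalt, so Mateo controls Cobalt.
After the transaction, neither Mateo nor any entity Mateo controls holds a voting interest in Oakfield, so Mateo still does not control it.
No new person acquires control, so the clause is not triggered.

No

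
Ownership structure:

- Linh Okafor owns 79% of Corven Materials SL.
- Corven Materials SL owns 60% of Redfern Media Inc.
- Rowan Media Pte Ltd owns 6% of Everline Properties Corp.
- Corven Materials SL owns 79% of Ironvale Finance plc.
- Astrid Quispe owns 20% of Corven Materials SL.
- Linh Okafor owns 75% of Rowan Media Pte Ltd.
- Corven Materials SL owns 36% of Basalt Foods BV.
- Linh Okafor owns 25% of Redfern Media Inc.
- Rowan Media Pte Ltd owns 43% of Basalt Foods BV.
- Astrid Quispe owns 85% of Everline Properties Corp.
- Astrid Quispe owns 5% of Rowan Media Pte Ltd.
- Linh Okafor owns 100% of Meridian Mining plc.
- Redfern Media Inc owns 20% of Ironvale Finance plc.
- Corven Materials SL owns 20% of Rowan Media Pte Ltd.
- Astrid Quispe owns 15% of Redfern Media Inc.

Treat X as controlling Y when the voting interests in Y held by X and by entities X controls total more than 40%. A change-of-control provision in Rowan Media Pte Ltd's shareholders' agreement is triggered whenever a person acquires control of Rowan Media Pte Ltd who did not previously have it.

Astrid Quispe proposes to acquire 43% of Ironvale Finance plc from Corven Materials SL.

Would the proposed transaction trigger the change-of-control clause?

The purchase adds only to Astrid's holdings (Corven's stake shrinks), so Astrid is the only person who could newly come to control Rowan.
Astrid holds 85% of Everline, so Astrid controls Everline.
In Rowan, Astrid's side holds only 5%, not > 40%.
So before the transaction, Astrid does not control Rowan.
After the purchase, Astrid holds 43% of Ironvale directly, and Corven's stake falls to 36%.
Astrid holds 43% of Ironvale, so Astrid controls Ironvale.
After the transaction, Astrid's side holds 5% of Rowan, not > 40%, so Astrid still does not control Rowan.
No new person acquires control, so the clause is not triggered.

No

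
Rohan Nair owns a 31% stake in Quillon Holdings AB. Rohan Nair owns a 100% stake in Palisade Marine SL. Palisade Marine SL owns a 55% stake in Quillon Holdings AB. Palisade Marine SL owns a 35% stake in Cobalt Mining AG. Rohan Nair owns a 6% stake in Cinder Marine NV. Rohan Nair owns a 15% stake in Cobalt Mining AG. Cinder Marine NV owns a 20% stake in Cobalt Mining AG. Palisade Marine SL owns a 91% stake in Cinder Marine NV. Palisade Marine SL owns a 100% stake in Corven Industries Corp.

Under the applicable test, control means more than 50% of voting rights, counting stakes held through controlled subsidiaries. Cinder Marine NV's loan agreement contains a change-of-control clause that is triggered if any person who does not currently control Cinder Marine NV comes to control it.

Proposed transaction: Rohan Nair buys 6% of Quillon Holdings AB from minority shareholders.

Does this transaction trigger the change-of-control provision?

No

The purchase changes only Rohan's holdings, so Rohan is the only person who could newly come to control Cinder.
Rohan holds 100% of Palisade, so Rohan controls Palisade.
Palisade and Rohan together hold 91% + 6% = 97% of Cinder, so Rohan controls Cinder.
So Rohan already controls Cinder before the transaction.
After the purchase, Rohan's direct stake in Quillon rises to 31% + 6% = 37%.
Rohan controlled Cinder already, so this is not a new person acquiring control; every other person's position is unchanged or reduced.
No new person acquires control, so the clause is not triggered.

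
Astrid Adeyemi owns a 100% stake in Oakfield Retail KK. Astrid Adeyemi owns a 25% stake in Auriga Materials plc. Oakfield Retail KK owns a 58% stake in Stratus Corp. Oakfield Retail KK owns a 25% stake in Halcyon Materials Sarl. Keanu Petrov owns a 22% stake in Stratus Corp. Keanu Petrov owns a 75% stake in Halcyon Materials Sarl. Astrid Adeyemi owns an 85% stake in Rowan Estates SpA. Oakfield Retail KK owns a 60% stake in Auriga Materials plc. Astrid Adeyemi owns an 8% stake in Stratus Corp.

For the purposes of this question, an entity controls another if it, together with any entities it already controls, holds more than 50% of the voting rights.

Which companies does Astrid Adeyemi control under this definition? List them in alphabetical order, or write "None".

Auriga Materials plc, Oakfield Retail KK, Rowan Estates SpA, Stratus Corp

Astrid holds 100% of Oakfield, so Astrid controls Oakfield.
Astrid and Oakfield together hold 8% + 58% = 66% of Stratus, so Astrid controls Stratus.
Astrid and Oakfield together hold 25% + 60% = 85% of Auriga, so Astrid controls Auriga.
Astrid holds 85% of Rowan, so Astrid controls Rowan.
No other company's threshold is met.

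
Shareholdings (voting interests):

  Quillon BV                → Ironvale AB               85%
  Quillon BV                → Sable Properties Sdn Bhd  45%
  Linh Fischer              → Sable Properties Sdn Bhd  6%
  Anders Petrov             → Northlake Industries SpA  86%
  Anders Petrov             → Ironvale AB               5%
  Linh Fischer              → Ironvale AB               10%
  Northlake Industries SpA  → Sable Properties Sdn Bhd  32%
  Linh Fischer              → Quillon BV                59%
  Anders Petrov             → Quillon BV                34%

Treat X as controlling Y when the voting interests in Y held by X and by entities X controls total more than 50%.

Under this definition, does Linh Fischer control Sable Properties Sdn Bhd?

Linh holds 59% of Quillon, so Linh controls Quillon.
Quillon and Linh together hold 45% + 6% = 51% of Sable, so Linh controls Sable.

Yes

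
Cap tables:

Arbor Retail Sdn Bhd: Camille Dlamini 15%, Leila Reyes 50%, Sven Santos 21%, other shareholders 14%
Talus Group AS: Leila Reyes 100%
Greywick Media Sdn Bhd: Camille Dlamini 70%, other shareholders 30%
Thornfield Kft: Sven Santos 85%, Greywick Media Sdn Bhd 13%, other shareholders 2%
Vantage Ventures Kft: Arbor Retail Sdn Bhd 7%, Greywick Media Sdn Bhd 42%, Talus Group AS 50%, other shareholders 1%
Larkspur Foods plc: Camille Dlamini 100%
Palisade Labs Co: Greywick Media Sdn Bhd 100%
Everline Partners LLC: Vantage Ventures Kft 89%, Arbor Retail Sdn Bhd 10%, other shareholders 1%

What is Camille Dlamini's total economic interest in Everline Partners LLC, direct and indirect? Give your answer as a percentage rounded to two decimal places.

28.60%

Camille reaches Everline along 3 paths.
Via Arbor → Vantage: 15% × 7% × 89% = 0.9345%.
Via Greywick → Vantage: 70% × 42% × 89% = 26.166%.
Via Arbor: 15% × 10% = 1.5%.
Total: 0.9345% + 26.166% + 1.5% = 28.6005%.
Rounded: 28.60%.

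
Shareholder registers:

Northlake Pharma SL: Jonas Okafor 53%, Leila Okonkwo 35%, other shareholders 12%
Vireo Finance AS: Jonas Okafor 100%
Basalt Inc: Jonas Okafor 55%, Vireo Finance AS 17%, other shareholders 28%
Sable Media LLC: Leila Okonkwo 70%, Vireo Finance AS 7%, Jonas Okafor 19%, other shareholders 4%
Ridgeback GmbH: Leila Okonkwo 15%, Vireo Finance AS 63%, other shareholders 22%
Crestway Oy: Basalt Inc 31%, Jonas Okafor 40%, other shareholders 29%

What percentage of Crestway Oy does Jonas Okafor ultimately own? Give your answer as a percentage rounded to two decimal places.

62.32%

Jonas reaches Crestway along 3 paths.
Via Basalt: 55% × 31% = 17.05%.
Via Vireo → Basalt: 100% × 17% × 31% = 5.27%.
Direct stake: 40% = 40%.
Total: 17.05% + 5.27% + 40% = 62.32%.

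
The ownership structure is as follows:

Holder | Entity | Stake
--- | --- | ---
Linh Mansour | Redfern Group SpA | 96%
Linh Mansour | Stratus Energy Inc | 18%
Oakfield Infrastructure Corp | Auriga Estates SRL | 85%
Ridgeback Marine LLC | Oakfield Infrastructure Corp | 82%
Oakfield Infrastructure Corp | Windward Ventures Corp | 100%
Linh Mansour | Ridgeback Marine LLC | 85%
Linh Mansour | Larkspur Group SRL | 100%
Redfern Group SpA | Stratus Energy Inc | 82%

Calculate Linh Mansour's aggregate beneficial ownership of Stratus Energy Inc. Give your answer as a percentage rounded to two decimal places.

Linh reaches Stratus along 2 paths.
Via Redfern: 96% × 82% = 78.72%.
Direct stake: 18% = 18%.
Total: 78.72% + 18% = 96.72%.

96.72%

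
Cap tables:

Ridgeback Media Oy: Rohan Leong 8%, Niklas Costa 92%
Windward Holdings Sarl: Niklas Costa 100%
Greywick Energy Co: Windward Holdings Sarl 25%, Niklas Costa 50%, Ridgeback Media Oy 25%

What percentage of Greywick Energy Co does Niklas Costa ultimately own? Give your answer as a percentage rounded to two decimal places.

98.00%

Niklas reaches Greywick along 3 paths.
Via Windward: 100% × 25% = 25%.
Direct stake: 50% = 50%.
Via Ridgeback: 92% × 25% = 23%.
Total: 25% + 50% + 23% = 98%.
Rounded: 98.00%.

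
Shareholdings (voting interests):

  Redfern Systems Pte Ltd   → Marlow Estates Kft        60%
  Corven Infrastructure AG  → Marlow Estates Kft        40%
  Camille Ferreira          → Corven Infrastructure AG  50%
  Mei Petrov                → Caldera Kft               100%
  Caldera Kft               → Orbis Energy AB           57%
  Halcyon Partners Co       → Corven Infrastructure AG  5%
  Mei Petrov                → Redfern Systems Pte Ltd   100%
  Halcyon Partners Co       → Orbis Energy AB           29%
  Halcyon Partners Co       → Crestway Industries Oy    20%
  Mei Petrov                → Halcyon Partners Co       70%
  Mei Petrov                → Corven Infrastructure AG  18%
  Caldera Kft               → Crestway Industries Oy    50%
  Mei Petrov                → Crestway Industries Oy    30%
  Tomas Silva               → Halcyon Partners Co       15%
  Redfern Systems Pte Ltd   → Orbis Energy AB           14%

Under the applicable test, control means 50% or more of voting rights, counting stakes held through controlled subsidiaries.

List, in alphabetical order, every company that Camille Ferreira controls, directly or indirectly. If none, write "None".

Camille holds 50% of Corven, so Camille controls Corven.
No other company's threshold is met.

Corven Infrastructure AG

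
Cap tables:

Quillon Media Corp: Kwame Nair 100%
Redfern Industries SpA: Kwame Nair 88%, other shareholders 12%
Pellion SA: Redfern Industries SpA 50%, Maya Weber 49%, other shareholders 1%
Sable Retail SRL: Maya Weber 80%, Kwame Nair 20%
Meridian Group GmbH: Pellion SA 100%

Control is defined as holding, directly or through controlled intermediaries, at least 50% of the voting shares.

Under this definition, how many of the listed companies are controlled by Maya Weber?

1

Maya holds 80% of Sable, so Maya controls Sable.
No other company's threshold is met.
Maya controls 1 company.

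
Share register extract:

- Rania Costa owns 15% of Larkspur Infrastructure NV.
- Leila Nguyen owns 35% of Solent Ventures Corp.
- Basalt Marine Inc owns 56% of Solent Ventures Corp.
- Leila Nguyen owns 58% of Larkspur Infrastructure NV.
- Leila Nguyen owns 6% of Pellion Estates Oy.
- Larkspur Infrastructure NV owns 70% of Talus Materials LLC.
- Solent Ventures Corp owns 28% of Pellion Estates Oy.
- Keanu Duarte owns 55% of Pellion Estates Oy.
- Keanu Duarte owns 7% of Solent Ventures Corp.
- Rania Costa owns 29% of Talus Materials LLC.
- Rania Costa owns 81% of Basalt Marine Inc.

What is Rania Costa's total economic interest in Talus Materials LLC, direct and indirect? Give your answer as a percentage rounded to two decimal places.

39.50%

Rania reaches Talus along 2 paths.
Via Larkspur: 15% × 70% = 10.5%.
Direct stake: 29% = 29%.
Total: 10.5% + 29% = 39.5%.
Rounded: 39.50%.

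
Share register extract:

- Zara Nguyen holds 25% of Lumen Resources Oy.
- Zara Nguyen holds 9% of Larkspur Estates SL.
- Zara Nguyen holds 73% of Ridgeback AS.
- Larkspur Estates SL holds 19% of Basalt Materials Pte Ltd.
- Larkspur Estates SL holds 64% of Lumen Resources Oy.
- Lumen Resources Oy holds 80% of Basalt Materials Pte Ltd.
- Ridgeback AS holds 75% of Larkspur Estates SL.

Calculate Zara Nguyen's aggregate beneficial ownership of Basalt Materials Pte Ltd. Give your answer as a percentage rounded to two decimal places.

64.75%

Zara reaches Basalt along 5 paths.
Via Lumen: 25% × 80% = 20%.
Via Ridgeback → Larkspur → Lumen: 73% × 75% × 64% × 80% = 28.032%.
Via Larkspur → Lumen: 9% × 64% × 80% = 4.608%.
Via Ridgeback → Larkspur: 73% × 75% × 19% = 10.4025%.
Via Larkspur: 9% × 19% = 1.71%.
Total: 20% + 28.032% + 4.608% + 10.4025% + 1.71% = 64.7525%.
Rounded: 64.75%.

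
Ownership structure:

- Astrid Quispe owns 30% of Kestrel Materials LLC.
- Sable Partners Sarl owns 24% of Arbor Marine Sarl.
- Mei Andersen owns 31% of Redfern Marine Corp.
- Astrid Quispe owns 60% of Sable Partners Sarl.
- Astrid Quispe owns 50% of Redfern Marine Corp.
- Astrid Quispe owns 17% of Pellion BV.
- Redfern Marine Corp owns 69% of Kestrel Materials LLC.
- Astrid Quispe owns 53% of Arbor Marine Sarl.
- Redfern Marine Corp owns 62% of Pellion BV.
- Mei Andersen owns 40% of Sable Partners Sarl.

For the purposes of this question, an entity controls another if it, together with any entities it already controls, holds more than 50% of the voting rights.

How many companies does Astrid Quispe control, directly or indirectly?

2

Astrid holds 60% of Sable, so Astrid controls Sable.
Astrid and Sable together hold 53% + 24% = 77% of Arbor, so Astrid controls Arbor.
No other company's threshold is met.
Astrid controls 2 companies.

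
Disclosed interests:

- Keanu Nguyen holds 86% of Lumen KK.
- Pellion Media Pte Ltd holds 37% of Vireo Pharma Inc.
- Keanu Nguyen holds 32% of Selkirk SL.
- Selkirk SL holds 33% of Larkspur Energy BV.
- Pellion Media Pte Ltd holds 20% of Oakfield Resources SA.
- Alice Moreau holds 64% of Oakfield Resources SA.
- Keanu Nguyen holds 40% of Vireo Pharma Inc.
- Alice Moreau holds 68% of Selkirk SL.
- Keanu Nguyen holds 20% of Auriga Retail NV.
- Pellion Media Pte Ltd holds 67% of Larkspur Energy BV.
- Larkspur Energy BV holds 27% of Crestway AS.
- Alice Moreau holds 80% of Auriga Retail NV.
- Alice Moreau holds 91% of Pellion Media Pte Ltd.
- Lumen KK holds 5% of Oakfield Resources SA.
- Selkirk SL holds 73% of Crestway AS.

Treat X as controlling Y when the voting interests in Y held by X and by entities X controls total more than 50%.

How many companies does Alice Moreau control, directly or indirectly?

6

Alice holds 68% of Selkirk, so Alice controls Selkirk.
Alice holds 80% of Auriga, so Alice controls Auriga.
Alice holds 91% of Pellion, so Alice controls Pellion.
Pellion and Selkirk together hold 67% + 33% = 100% of Larkspur, so Alice controls Larkspur.
Alice and Pellion together hold 64% + 20% = 84% of Oakfield, so Alice controls Oakfield.
Larkspur and Selkirk together hold 27% + 73% = 100% of Crestway, so Alice controls Crestway.
No other company's threshold is met.
Alice controls 6 companies.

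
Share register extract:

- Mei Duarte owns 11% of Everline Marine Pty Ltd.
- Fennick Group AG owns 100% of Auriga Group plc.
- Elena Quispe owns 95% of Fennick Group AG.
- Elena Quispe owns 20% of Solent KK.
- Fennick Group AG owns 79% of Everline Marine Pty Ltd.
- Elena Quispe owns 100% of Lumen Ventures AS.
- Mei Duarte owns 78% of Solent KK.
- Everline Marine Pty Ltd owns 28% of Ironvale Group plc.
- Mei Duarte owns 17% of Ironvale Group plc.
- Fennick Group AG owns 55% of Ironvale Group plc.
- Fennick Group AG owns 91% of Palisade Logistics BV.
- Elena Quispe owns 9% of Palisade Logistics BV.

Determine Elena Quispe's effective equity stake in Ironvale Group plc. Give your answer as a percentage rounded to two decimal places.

Elena reaches Ironvale along 2 paths.
Via Fennick → Everline: 95% × 79% × 28% = 21.014%.
Via Fennick: 95% × 55% = 52.25%.
Total: 21.014% + 52.25% = 73.264%.
Rounded: 73.26%.

73.26%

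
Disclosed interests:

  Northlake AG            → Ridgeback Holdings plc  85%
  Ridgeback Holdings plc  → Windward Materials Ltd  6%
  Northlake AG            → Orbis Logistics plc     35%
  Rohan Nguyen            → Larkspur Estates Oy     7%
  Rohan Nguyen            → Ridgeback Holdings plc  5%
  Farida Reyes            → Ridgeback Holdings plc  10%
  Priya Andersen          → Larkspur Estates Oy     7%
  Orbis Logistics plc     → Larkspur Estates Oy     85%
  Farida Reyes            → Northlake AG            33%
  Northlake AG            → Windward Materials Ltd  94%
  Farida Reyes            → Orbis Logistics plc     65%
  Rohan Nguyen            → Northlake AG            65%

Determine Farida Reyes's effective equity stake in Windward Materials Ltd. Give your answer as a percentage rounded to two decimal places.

Farida reaches Windward along 3 paths.
Via Northlake → Ridgeback: 33% × 85% × 6% = 1.683%.
Via Ridgeback: 10% × 6% = 0.6%.
Via Northlake: 33% × 94% = 31.02%.
Total: 1.683% + 0.6% + 31.02% = 33.303%.
Rounded: 33.30%.

33.30%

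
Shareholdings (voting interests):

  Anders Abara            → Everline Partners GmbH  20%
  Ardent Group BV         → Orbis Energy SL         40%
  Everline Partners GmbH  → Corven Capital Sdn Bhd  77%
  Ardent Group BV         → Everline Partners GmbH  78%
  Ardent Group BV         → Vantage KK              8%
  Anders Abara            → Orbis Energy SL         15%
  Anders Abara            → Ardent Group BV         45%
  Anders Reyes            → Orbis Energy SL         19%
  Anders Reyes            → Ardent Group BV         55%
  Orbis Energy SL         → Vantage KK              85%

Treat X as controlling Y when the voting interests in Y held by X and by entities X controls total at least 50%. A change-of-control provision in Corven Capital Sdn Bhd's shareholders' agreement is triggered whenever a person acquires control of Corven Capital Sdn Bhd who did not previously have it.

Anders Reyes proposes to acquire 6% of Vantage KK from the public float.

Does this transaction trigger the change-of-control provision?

The purchase changes only Anders Reyes's holdings, so Anders Reyes is the only person who could newly come to control Corven.
Anders Reyes holds 55% of Ardent, so Anders Reyes controls Ardent.
Ardent holds 78% of Everline, so Anders Reyes controls Everline.
Everline holds 77% of Corven, so Anders Reyes controls Corven.
So Anders Reyes already controls Corven before the transaction.
After the purchase, Anders Reyes holds 6% of Vantage directly.
Anders Reyes controlled Corven already, so this is not a new person acquiring control; every other person's position is unchanged or reduced.
No new person acquires control, so the clause is not triggered.

No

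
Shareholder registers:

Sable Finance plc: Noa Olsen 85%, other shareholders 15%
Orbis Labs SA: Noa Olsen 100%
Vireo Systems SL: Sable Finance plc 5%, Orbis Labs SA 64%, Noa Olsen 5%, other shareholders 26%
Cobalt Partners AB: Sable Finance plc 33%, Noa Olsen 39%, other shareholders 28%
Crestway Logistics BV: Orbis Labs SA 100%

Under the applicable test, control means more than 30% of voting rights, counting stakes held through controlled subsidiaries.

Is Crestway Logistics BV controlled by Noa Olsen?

Yes

Noa holds 100% of Orbis, so Noa controls Orbis.
Orbis holds 100% of Crestway, so Noa controls Crestway.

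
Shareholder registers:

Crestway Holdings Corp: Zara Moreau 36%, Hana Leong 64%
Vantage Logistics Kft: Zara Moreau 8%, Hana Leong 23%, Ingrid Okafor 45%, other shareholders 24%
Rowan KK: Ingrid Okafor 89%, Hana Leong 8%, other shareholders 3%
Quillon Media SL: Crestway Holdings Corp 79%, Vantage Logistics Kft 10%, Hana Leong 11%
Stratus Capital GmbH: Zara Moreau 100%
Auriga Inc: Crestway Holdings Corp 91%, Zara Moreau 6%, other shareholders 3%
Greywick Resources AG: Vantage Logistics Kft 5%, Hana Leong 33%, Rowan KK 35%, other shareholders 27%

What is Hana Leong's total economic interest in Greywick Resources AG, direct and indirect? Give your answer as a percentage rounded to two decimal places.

Hana reaches Greywick along 3 paths.
Via Vantage: 23% × 5% = 1.15%.
Direct stake: 33% = 33%.
Via Rowan: 8% × 35% = 2.8%.
Total: 1.15% + 33% + 2.8% = 36.95%.

36.95%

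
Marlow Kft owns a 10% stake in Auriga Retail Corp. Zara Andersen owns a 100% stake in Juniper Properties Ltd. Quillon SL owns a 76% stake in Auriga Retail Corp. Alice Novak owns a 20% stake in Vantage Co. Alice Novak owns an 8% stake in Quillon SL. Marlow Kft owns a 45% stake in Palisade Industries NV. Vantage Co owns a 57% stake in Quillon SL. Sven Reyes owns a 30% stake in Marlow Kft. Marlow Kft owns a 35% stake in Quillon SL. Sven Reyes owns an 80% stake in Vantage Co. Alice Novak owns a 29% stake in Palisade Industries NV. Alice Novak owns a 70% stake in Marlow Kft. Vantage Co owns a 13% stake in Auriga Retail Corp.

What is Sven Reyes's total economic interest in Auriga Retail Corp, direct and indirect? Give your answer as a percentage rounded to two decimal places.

56.04%

Sven reaches Auriga along 4 paths.
Via Marlow → Quillon: 30% × 35% × 76% = 7.98%.
Via Vantage → Quillon: 80% × 57% × 76% = 34.656%.
Via Vantage: 80% × 13% = 10.4%.
Via Marlow: 30% × 10% = 3%.
Total: 7.98% + 34.656% + 10.4% + 3% = 56.036%.
Rounded: 56.04%.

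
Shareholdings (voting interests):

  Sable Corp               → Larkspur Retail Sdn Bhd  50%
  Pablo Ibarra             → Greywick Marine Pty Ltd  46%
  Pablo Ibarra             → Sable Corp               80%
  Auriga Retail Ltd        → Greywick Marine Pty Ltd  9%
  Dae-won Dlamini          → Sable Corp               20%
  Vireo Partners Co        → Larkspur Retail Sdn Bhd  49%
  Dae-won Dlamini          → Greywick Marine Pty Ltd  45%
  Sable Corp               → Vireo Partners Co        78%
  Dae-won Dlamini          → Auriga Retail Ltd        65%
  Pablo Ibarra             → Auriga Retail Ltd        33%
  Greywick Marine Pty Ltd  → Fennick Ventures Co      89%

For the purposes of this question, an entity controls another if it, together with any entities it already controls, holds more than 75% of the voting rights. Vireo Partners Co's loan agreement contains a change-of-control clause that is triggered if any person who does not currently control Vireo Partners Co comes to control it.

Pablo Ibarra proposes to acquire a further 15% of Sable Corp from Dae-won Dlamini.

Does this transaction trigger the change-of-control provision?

No

The purchase adds only to Pablo's holdings (Dae-won's stake shrinks), so Pablo is the only person who could newly come to control Vireo.
Pablo holds 80% of Sable, so Pablo controls Sable.
Sable holds 78% of Vireo, so Pablo controls Vireo.
So Pablo already controls Vireo before the transaction.
After the purchase, Pablo's direct stake in Sable rises to 80% + 15% = 95%, and Dae-won's stake falls to 5%.
Pablo controlled Vireo already, so this is not a new person acquiring control; every other person's position is unchanged or reduced.
No new person acquires control, so the clause is not triggered.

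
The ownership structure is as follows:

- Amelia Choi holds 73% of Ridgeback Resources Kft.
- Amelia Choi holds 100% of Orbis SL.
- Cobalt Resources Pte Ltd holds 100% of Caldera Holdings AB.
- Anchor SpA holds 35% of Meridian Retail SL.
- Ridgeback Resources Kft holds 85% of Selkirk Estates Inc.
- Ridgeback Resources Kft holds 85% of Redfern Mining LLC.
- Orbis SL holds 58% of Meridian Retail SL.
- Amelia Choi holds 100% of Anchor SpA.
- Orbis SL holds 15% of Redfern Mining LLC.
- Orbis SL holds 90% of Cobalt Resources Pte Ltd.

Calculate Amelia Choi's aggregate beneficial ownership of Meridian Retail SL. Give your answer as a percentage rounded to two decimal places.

93.00%

Amelia reaches Meridian along 2 paths.
Via Orbis: 100% × 58% = 58%.
Via Anchor: 100% × 35% = 35%.
Total: 58% + 35% = 93%.
Rounded: 93.00%.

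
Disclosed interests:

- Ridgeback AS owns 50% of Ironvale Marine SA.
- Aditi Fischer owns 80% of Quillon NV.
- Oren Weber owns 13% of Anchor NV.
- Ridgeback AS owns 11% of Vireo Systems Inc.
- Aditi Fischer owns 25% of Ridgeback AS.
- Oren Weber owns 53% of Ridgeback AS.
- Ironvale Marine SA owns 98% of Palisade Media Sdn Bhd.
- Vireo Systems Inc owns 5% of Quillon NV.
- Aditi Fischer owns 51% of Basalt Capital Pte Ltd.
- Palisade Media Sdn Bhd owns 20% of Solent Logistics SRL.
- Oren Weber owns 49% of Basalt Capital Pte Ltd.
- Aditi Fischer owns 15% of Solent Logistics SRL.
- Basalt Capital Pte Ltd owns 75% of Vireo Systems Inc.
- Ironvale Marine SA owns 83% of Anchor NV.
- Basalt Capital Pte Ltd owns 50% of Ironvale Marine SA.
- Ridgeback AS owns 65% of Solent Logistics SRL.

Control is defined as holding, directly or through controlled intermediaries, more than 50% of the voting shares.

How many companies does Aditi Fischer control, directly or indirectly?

3

Aditi holds 51% of Basalt, so Aditi controls Basalt.
Basalt holds 75% of Vireo, so Aditi controls Vireo.
Vireo and Aditi together hold 5% + 80% = 85% of Quillon, so Aditi controls Quillon.
No other company's threshold is met.
Aditi controls 3 companies.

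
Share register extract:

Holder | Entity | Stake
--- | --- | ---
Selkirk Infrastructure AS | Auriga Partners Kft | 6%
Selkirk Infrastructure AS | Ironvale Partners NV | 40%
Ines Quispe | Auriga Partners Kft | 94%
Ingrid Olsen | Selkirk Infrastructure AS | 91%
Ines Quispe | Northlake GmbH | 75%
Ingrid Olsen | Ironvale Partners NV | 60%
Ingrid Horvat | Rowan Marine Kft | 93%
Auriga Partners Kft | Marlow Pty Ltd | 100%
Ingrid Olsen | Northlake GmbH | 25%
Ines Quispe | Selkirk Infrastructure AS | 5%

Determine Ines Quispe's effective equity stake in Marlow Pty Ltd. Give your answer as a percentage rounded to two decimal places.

94.30%

Ines reaches Marlow along 2 paths.
Via Auriga: 94% × 100% = 94%.
Via Selkirk → Auriga: 5% × 6% × 100% = 0.3%.
Total: 94% + 0.3% = 94.3%.
Rounded: 94.30%.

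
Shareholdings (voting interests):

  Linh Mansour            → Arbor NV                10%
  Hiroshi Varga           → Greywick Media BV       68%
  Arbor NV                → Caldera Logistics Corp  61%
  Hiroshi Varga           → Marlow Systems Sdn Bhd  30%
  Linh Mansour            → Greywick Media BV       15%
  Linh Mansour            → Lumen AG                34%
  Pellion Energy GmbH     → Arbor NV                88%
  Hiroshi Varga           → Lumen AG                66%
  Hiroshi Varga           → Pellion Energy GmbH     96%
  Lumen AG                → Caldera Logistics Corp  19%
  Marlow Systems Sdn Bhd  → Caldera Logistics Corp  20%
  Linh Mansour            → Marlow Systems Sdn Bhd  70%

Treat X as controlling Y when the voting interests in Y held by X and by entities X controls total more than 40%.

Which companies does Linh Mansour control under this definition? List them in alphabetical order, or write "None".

Marlow Systems Sdn Bhd

Linh holds 70% of Marlow, so Linh controls Marlow.
No other company's threshold is met.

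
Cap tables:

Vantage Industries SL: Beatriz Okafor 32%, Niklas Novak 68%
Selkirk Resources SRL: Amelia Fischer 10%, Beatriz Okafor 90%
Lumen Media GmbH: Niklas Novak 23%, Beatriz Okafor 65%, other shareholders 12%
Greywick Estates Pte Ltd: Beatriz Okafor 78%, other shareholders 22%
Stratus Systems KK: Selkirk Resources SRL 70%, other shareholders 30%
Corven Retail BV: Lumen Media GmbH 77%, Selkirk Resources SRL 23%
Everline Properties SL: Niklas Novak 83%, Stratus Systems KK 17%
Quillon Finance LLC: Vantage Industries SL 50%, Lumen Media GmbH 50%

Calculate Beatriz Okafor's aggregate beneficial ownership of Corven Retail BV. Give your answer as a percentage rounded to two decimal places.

70.75%

Beatriz reaches Corven along 2 paths.
Via Lumen: 65% × 77% = 50.05%.
Via Selkirk: 90% × 23% = 20.7%.
Total: 50.05% + 20.7% = 70.75%.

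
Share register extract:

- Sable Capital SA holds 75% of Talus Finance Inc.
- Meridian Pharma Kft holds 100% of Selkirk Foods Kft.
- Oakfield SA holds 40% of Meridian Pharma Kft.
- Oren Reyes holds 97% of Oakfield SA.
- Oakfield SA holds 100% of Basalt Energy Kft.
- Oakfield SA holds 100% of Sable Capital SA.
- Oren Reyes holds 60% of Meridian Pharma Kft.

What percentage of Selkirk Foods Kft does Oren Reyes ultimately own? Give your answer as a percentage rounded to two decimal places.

98.80%

Oren reaches Selkirk along 2 paths.
Via Oakfield → Meridian: 97% × 40% × 100% = 38.8%.
Via Meridian: 60% × 100% = 60%.
Total: 38.8% + 60% = 98.8%.
Rounded: 98.80%.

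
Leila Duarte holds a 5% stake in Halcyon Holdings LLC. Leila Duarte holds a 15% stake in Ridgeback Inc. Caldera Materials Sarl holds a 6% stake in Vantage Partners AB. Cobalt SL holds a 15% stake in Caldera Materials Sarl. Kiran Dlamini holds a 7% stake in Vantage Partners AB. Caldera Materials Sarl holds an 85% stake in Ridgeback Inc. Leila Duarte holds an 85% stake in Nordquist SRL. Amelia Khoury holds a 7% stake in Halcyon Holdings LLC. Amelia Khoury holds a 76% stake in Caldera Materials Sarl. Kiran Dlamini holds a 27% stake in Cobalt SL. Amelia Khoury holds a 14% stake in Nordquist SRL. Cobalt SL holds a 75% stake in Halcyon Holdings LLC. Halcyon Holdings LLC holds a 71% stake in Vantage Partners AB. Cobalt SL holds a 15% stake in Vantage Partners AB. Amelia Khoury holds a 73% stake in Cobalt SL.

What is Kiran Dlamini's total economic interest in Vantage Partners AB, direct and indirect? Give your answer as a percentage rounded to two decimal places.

25.67%

Kiran reaches Vantage along 4 paths.
Via Cobalt → Halcyon: 27% × 75% × 71% = 14.3775%.
Via Cobalt: 27% × 15% = 4.05%.
Direct stake: 7% = 7%.
Via Cobalt → Caldera: 27% × 15% × 6% = 0.243%.
Total: 14.3775% + 4.05% + 7% + 0.243% = 25.6705%.
Rounded: 25.67%.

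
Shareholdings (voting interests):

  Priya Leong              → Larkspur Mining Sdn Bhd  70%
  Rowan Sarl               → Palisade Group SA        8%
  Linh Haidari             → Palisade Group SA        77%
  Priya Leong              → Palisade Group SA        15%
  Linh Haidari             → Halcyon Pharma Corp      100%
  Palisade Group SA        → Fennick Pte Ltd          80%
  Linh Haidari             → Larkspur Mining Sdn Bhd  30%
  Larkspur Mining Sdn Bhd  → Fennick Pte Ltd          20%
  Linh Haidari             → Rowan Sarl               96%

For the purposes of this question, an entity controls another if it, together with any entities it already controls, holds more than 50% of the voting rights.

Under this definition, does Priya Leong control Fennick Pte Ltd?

No

Priya holds 70% of Larkspur, so Priya controls Larkspur.
In Fennick, Priya's side holds only 20%, not > 50%.
So Priya does not control Fennick.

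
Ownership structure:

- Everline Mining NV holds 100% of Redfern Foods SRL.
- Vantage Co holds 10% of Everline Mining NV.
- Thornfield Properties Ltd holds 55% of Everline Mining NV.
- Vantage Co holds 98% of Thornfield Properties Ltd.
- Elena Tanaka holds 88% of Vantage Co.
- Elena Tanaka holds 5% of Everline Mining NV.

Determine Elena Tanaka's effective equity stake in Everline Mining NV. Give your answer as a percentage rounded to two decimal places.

Elena reaches Everline along 3 paths.
Direct stake: 5% = 5%.
Via Vantage: 88% × 10% = 8.8%.
Via Vantage → Thornfield: 88% × 98% × 55% = 47.432%.
Total: 5% + 8.8% + 47.432% = 61.232%.
Rounded: 61.23%.

61.23%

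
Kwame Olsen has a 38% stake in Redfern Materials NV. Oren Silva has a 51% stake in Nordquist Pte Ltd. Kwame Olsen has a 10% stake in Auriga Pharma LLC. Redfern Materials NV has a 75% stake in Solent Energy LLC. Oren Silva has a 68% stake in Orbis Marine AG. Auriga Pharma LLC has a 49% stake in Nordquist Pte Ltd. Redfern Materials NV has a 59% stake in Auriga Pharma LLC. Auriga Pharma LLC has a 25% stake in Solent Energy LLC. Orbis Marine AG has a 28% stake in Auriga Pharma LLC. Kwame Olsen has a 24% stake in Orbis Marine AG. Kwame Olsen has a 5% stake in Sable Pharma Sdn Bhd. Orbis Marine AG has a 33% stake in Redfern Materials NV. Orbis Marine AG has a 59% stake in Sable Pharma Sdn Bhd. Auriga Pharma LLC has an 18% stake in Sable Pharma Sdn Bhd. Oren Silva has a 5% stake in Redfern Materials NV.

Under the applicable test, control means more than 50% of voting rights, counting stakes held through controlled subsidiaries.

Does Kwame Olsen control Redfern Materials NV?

Kwame's largest direct stake is 38% in Redfern, which does not meet the threshold, so Kwame controls no company.
In Redfern, Kwame's side holds only 38%, not > 50%.
So Kwame does not control Redfern.

No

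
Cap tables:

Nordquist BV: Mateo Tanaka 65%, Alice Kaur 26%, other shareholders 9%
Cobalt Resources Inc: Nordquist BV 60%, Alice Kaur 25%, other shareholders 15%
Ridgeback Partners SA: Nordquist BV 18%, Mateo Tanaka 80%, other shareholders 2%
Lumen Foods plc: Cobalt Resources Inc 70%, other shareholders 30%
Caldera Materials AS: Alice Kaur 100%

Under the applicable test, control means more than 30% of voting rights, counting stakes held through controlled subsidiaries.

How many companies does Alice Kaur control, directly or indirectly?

1

Alice holds 100% of Caldera, so Alice controls Caldera.
No other company's threshold is met.
Alice controls 1 company.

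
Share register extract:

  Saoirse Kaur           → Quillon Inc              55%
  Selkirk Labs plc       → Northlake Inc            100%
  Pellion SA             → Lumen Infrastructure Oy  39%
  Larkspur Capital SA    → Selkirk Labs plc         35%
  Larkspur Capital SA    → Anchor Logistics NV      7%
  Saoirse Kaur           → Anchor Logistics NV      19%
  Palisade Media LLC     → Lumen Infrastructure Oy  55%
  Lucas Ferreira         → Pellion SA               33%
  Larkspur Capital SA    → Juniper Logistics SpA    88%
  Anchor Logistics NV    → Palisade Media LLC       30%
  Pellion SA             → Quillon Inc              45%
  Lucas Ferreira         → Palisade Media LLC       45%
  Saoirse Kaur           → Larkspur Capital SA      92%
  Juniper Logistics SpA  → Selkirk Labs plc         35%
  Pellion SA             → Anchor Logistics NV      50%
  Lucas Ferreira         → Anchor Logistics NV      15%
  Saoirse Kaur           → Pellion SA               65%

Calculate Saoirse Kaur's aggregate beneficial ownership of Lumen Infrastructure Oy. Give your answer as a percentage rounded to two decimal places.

34.91%

Saoirse reaches Lumen along 4 paths.
Via Anchor → Palisade: 19% × 30% × 55% = 3.135%.
Via Pellion → Anchor → Palisade: 65% × 50% × 30% × 55% = 5.3625%.
Via Larkspur → Anchor → Palisade: 92% × 7% × 30% × 55% = 1.0626%.
Via Pellion: 65% × 39% = 25.35%.
Total: 3.135% + 5.3625% + 1.0626% + 25.35% = 34.9101%.
Rounded: 34.91%.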